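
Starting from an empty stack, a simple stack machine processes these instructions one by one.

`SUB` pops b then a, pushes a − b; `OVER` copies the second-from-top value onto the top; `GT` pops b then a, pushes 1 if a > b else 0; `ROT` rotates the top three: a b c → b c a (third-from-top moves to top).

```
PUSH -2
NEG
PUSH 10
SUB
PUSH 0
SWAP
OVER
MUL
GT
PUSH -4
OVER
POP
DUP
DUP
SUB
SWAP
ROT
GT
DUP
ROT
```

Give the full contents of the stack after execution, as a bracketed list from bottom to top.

PUSH -2  -2
NEG      2
PUSH 10  2 10
SUB      -8
PUSH 0   -8 0
SWAP     0 -8
OVER     0 -8 0
MUL      0 0
GT       0
PUSH -4  0 -4
OVER     0 -4 0
POP      0 -4
DUP      0 -4 -4
DUP      0 -4 -4 -4
SUB      0 -4 0
SWAP     0 0 -4
ROT      0 -4 0
GT       0 0
DUP      0 0 0
ROT      0 0 0

[0, 0, 0]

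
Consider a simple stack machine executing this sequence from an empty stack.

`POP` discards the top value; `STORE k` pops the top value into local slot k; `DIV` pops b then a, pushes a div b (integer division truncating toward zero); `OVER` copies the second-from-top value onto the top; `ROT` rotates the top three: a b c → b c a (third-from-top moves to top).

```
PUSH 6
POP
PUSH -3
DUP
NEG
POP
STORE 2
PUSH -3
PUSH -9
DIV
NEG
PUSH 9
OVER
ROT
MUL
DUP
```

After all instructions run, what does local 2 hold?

-3

PUSH 6  : 6
POP     : (empty)
PUSH -3 : -3
DUP     : -3 -3
NEG     : -3 3
POP     : -3
STORE 2 : (empty)
PUSH -3 : -3
PUSH -9 : -3 -9
DIV     : 0
NEG     : 0
PUSH 9  : 0 9
OVER    : 0 9 0
ROT     : 9 0 0
MUL     : 9 0
DUP     : 9 0 0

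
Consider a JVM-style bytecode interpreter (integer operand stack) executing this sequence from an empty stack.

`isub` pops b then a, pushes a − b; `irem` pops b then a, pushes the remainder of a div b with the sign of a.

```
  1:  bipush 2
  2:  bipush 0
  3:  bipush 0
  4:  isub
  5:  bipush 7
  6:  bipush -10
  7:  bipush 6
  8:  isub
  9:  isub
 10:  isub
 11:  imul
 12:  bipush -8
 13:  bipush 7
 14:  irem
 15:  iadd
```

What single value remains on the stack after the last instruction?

bipush 2   : [2]
bipush 0   : [2, 0]
bipush 0   : [2, 0, 0]
isub       : [2, 0]
bipush 7   : [2, 0, 7]
bipush -10 : [2, 0, 7, -10]
bipush 6   : [2, 0, 7, -10, 6]
isub       : [2, 0, 7, -16]
isub       : [2, 0, 23]
isub       : [2, -23]
imul       : [-46]
bipush -8  : [-46, -8]
bipush 7   : [-46, -8, 7]
irem       : [-46, -1]
iadd       : [-47]

-47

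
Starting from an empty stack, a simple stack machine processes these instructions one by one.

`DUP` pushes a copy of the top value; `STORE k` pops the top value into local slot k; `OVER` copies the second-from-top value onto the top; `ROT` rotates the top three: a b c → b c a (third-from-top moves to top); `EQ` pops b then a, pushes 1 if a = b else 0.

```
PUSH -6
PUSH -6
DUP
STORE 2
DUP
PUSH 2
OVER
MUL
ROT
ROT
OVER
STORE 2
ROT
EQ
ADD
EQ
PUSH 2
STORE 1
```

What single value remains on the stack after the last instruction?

1

PUSH -6 : -6
PUSH -6 : -6 -6
DUP     : -6 -6 -6
STORE 2 : -6 -6
DUP     : -6 -6 -6
PUSH 2  : -6 -6 -6 2
OVER    : -6 -6 -6 2 -6
MUL     : -6 -6 -6 -12
ROT     : -6 -6 -12 -6
ROT     : -6 -12 -6 -6
OVER    : -6 -12 -6 -6 -6
STORE 2 : -6 -12 -6 -6
ROT     : -6 -6 -6 -12
EQ      : -6 -6 0
ADD     : -6 -6
EQ      : 1
PUSH 2  : 1 2
STORE 1 : 1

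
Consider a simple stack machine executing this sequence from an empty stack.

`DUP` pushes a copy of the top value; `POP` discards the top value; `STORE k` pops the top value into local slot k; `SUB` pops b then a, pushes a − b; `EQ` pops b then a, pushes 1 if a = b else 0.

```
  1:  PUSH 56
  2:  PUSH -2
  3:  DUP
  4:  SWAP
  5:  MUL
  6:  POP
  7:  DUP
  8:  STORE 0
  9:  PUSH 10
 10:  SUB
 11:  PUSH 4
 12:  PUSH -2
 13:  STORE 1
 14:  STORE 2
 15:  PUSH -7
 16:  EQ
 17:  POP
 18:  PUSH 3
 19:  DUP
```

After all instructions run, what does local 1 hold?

-2

PUSH 56 → [56]
PUSH -2 → [56, -2]
DUP     → [56, -2, -2]
SWAP    → [56, -2, -2]
MUL     → [56, 4]
POP     → [56]
DUP     → [56, 56]
STORE 0 → [56]
PUSH 10 → [56, 10]
SUB     → [46]
PUSH 4  → [46, 4]
PUSH -2 → [46, 4, -2]
STORE 1 → [46, 4]
STORE 2 → [46]
PUSH -7 → [46, -7]
EQ      → [0]
POP     → []
PUSH 3  → [3]
DUP     → [3, 3]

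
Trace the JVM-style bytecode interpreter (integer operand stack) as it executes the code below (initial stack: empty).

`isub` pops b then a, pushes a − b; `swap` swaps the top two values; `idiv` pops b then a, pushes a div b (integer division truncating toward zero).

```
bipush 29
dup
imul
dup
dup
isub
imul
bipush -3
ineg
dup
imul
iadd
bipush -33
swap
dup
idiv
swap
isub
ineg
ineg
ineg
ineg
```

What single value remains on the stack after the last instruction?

34

bipush 29   29
dup         29 29
imul        841
dup         841 841
dup         841 841 841
isub        841 0
imul        0
bipush -3   0 -3
ineg        0 3
dup         0 3 3
imul        0 9
iadd        9
bipush -33  9 -33
swap        -33 9
dup         -33 9 9
idiv        -33 1
swap        1 -33
isub        34
ineg        -34
ineg        34
ineg        -34
ineg        34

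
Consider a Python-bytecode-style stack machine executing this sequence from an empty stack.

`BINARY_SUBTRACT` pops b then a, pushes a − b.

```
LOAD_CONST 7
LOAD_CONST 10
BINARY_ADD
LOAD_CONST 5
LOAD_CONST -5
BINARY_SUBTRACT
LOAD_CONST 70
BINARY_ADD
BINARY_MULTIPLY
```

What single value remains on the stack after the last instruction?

1360

LOAD_CONST 7    -> 7
LOAD_CONST 10   -> 7 10
BINARY_ADD      -> 17
LOAD_CONST 5    -> 17 5
LOAD_CONST -5   -> 17 5 -5
BINARY_SUBTRACT -> 17 10
LOAD_CONST 70   -> 17 10 70
BINARY_ADD      -> 17 80
BINARY_MULTIPLY -> 1360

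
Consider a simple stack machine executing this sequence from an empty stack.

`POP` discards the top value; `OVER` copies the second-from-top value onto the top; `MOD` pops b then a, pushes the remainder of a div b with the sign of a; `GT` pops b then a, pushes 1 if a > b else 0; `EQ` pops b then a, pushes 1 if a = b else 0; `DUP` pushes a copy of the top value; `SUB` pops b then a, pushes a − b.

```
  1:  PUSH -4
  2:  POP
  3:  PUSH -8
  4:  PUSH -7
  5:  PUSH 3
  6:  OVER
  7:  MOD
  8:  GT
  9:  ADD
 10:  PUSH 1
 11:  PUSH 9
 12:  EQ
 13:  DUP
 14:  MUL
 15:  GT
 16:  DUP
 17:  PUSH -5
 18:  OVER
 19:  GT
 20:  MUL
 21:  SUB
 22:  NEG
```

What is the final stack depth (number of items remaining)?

PUSH -4  [-4]
POP      []
PUSH -8  [-8]
PUSH -7  [-8, -7]
PUSH 3   [-8, -7, 3]
OVER     [-8, -7, 3, -7]
MOD      [-8, -7, 3]
GT       [-8, 0]
ADD      [-8]
PUSH 1   [-8, 1]
PUSH 9   [-8, 1, 9]
EQ       [-8, 0]
DUP      [-8, 0, 0]
MUL      [-8, 0]
GT       [0]
DUP      [0, 0]
PUSH -5  [0, 0, -5]
OVER     [0, 0, -5, 0]
GT       [0, 0, 0]
MUL      [0, 0]
SUB      [0]
NEG      [0]

1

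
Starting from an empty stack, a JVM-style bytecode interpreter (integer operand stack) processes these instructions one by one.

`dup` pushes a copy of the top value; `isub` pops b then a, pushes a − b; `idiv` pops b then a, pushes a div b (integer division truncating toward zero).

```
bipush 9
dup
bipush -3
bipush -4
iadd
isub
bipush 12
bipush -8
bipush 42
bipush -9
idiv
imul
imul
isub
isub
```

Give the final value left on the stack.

bipush 9   [9]
dup        [9, 9]
bipush -3  [9, 9, -3]
bipush -4  [9, 9, -3, -4]
iadd       [9, 9, -7]
isub       [9, 16]
bipush 12  [9, 16, 12]
bipush -8  [9, 16, 12, -8]
bipush 42  [9, 16, 12, -8, 42]
bipush -9  [9, 16, 12, -8, 42, -9]
idiv       [9, 16, 12, -8, -4]
imul       [9, 16, 12, 32]
imul       [9, 16, 384]
isub       [9, -368]
isub       [377]

377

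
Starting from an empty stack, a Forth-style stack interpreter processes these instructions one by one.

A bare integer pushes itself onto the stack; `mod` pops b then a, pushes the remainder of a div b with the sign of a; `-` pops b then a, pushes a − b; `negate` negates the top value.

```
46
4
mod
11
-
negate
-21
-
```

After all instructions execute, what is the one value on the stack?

30

46     → [46]
4      → [46, 4]
mod    → [2]
11     → [2, 11]
-      → [-9]
negate → [9]
-21    → [9, -21]
-      → [30]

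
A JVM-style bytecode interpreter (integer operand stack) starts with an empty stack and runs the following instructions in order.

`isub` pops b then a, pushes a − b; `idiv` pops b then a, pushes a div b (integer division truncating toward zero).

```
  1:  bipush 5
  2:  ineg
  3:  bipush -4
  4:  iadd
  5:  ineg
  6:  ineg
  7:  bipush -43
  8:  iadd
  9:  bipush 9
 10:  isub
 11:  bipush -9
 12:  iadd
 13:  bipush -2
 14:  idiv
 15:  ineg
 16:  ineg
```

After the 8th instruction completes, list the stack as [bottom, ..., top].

bipush 5   → [5]
ineg       → [-5]
bipush -4  → [-5, -4]
iadd       → [-9]
ineg       → [9]
ineg       → [-9]
bipush -43 → [-9, -43]
iadd       → [-52]

[-52]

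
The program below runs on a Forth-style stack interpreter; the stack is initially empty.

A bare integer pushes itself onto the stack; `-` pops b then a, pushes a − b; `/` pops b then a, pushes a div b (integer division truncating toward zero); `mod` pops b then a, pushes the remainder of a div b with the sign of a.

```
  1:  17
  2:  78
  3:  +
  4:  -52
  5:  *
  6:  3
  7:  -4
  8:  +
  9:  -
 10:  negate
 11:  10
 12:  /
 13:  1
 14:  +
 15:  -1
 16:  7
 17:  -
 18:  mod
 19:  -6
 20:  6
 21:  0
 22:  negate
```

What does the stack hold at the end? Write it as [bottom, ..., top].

17     : 17
78     : 17 78
+      : 95
-52    : 95 -52
*      : -4940
3      : -4940 3
-4     : -4940 3 -4
+      : -4940 -1
-      : -4939
negate : 4939
10     : 4939 10
/      : 493
1      : 493 1
+      : 494
-1     : 494 -1
7      : 494 -1 7
-      : 494 -8
mod    : 6
-6     : 6 -6
6      : 6 -6 6
0      : 6 -6 6 0
negate : 6 -6 6 0

[6, -6, 6, 0]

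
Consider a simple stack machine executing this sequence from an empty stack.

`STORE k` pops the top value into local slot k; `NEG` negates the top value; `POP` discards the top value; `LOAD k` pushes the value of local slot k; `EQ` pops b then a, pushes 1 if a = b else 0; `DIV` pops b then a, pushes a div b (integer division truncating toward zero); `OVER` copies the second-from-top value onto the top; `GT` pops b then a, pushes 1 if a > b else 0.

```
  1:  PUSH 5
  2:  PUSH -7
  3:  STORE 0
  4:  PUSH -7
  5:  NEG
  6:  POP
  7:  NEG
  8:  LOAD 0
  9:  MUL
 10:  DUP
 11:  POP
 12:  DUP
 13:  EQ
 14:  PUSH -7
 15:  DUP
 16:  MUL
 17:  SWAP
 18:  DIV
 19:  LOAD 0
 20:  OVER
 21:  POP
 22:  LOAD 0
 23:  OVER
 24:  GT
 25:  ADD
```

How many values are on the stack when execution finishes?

PUSH 5  → [5]
PUSH -7 → [5, -7]
STORE 0 → [5]
PUSH -7 → [5, -7]
NEG     → [5, 7]
POP     → [5]
NEG     → [-5]
LOAD 0  → [-5, -7]
MUL     → [35]
DUP     → [35, 35]
POP     → [35]
DUP     → [35, 35]
EQ      → [1]
PUSH -7 → [1, -7]
DUP     → [1, -7, -7]
MUL     → [1, 49]
SWAP    → [49, 1]
DIV     → [49]
LOAD 0  → [49, -7]
OVER    → [49, -7, 49]
POP     → [49, -7]
LOAD 0  → [49, -7, -7]
OVER    → [49, -7, -7, -7]
GT      → [49, -7, 0]
ADD     → [49, -7]

2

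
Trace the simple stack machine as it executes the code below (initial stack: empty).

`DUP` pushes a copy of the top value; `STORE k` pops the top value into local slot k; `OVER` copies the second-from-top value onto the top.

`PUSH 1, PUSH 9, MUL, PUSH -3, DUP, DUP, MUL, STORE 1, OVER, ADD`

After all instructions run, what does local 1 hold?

PUSH 1   [1]
PUSH 9   [1, 9]
MUL      [9]
PUSH -3  [9, -3]
DUP      [9, -3, -3]
DUP      [9, -3, -3, -3]
MUL      [9, -3, 9]
STORE 1  [9, -3]
OVER     [9, -3, 9]
ADD      [9, 6]

9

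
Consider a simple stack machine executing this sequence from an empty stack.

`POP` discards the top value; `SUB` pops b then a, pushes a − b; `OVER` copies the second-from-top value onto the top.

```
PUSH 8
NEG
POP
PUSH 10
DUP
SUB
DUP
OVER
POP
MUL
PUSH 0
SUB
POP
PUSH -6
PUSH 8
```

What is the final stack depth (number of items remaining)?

PUSH 8  : [8]
NEG     : [-8]
POP     : []
PUSH 10 : [10]
DUP     : [10, 10]
SUB     : [0]
DUP     : [0, 0]
OVER    : [0, 0, 0]
POP     : [0, 0]
MUL     : [0]
PUSH 0  : [0, 0]
SUB     : [0]
POP     : []
PUSH -6 : [-6]
PUSH 8  : [-6, 8]

2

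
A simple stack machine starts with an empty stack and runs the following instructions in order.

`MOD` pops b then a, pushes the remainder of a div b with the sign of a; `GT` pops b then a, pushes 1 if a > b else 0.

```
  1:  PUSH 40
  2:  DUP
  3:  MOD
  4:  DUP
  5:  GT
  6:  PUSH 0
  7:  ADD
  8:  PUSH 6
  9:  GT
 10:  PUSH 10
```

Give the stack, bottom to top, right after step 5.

PUSH 40 → 40
DUP     → 40 40
MOD     → 0
DUP     → 0 0
GT      → 0

[0]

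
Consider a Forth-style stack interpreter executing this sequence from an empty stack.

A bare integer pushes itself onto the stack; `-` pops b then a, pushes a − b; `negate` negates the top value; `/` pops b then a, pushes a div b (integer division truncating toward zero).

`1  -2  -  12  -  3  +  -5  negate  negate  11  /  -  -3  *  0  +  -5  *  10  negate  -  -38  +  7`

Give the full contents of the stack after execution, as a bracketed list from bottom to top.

1      : [1]
-2     : [1, -2]
-      : [3]
12     : [3, 12]
-      : [-9]
3      : [-9, 3]
+      : [-6]
-5     : [-6, -5]
negate : [-6, 5]
negate : [-6, -5]
11     : [-6, -5, 11]
/      : [-6, 0]
-      : [-6]
-3     : [-6, -3]
*      : [18]
0      : [18, 0]
+      : [18]
-5     : [18, -5]
*      : [-90]
10     : [-90, 10]
negate : [-90, -10]
-      : [-80]
-38    : [-80, -38]
+      : [-118]
7      : [-118, 7]

[-118, 7]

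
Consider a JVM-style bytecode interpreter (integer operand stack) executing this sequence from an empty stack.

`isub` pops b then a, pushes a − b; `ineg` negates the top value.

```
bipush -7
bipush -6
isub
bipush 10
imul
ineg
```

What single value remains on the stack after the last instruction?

10

bipush -7 : [-7]
bipush -6 : [-7, -6]
isub      : [-1]
bipush 10 : [-1, 10]
imul      : [-10]
ineg      : [10]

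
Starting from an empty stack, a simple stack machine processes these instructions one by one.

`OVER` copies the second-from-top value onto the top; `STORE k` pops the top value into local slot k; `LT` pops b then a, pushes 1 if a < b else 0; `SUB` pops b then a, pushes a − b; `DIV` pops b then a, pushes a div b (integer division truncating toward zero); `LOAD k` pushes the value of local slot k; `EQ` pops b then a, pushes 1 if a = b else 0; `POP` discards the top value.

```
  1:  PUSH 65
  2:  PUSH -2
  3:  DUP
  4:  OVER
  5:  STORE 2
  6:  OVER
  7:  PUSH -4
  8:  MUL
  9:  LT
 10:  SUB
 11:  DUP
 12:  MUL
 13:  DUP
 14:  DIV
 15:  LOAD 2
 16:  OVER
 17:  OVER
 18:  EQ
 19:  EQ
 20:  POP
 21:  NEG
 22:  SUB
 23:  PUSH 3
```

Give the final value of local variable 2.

-2

PUSH 65  [65]
PUSH -2  [65, -2]
DUP      [65, -2, -2]
OVER     [65, -2, -2, -2]
STORE 2  [65, -2, -2]
OVER     [65, -2, -2, -2]
PUSH -4  [65, -2, -2, -2, -4]
MUL      [65, -2, -2, 8]
LT       [65, -2, 1]
SUB      [65, -3]
DUP      [65, -3, -3]
MUL      [65, 9]
DUP      [65, 9, 9]
DIV      [65, 1]
LOAD 2   [65, 1, -2]
OVER     [65, 1, -2, 1]
OVER     [65, 1, -2, 1, -2]
EQ       [65, 1, -2, 0]
EQ       [65, 1, 0]
POP      [65, 1]
NEG      [65, -1]
SUB      [66]
PUSH 3   [66, 3]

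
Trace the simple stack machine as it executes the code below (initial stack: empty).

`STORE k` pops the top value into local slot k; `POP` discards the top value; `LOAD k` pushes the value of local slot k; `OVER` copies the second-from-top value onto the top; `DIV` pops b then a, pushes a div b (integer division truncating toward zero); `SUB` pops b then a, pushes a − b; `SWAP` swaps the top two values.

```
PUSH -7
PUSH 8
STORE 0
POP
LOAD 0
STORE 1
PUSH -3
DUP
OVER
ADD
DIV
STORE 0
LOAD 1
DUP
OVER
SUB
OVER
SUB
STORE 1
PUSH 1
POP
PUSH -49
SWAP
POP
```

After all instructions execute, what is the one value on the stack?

-49

PUSH -7  : [-7]
PUSH 8   : [-7, 8]
STORE 0  : [-7]
POP      : []
LOAD 0   : [8]
STORE 1  : []
PUSH -3  : [-3]
DUP      : [-3, -3]
OVER     : [-3, -3, -3]
ADD      : [-3, -6]
DIV      : [0]
STORE 0  : []
LOAD 1   : [8]
DUP      : [8, 8]
OVER     : [8, 8, 8]
SUB      : [8, 0]
OVER     : [8, 0, 8]
SUB      : [8, -8]
STORE 1  : [8]
PUSH 1   : [8, 1]
POP      : [8]
PUSH -49 : [8, -49]
SWAP     : [-49, 8]
POP      : [-49]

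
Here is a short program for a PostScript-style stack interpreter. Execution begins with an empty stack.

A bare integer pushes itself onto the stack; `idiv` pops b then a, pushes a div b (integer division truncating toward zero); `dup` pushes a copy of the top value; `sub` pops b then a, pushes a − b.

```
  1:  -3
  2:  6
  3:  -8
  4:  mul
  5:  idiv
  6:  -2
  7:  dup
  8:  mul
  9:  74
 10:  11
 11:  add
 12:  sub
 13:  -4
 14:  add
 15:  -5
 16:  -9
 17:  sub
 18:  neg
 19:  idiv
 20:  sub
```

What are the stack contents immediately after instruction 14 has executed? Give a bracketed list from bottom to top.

-3    -3
6     -3 6
-8    -3 6 -8
mul   -3 -48
idiv  0
-2    0 -2
dup   0 -2 -2
mul   0 4
74    0 4 74
11    0 4 74 11
add   0 4 85
sub   0 -81
-4    0 -81 -4
add   0 -85

[0, -85]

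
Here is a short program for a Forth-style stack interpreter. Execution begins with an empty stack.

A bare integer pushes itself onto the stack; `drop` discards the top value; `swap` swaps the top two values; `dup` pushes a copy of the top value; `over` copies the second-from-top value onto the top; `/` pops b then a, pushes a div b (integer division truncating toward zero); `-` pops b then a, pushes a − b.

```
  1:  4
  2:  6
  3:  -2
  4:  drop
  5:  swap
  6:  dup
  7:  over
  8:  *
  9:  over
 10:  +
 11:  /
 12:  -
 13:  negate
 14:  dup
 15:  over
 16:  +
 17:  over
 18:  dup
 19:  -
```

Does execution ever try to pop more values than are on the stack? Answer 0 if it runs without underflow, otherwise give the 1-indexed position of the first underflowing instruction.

4       4
6       4 6
-2      4 6 -2
drop    4 6
swap    6 4
dup     6 4 4
over    6 4 4 4
*       6 4 16
over    6 4 16 4
+       6 4 20
/       6 0
-       6
negate  -6
dup     -6 -6
over    -6 -6 -6
+       -6 -12
over    -6 -12 -6
dup     -6 -12 -6 -6
-       -6 -12 0

0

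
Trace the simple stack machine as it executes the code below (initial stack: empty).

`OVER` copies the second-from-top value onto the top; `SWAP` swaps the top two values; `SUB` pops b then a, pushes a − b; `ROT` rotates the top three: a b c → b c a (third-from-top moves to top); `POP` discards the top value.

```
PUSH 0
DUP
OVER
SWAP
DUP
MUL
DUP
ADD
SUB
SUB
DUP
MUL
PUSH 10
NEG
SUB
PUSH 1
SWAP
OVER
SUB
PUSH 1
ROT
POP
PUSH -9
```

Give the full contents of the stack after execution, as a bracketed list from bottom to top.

PUSH 0  : [0]
DUP     : [0, 0]
OVER    : [0, 0, 0]
SWAP    : [0, 0, 0]
DUP     : [0, 0, 0, 0]
MUL     : [0, 0, 0]
DUP     : [0, 0, 0, 0]
ADD     : [0, 0, 0]
SUB     : [0, 0]
SUB     : [0]
DUP     : [0, 0]
MUL     : [0]
PUSH 10 : [0, 10]
NEG     : [0, -10]
SUB     : [10]
PUSH 1  : [10, 1]
SWAP    : [1, 10]
OVER    : [1, 10, 1]
SUB     : [1, 9]
PUSH 1  : [1, 9, 1]
ROT     : [9, 1, 1]
POP     : [9, 1]
PUSH -9 : [9, 1, -9]

[9, 1, -9]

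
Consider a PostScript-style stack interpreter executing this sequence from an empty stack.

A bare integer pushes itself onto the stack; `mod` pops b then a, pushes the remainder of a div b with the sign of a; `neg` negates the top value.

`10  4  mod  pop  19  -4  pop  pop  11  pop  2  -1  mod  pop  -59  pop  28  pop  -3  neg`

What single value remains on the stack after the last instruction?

3

10  → [10]
4   → [10, 4]
mod → [2]
pop → []
19  → [19]
-4  → [19, -4]
pop → [19]
pop → []
11  → [11]
pop → []
2   → [2]
-1  → [2, -1]
mod → [0]
pop → []
-59 → [-59]
pop → []
28  → [28]
pop → []
-3  → [-3]
neg → [3]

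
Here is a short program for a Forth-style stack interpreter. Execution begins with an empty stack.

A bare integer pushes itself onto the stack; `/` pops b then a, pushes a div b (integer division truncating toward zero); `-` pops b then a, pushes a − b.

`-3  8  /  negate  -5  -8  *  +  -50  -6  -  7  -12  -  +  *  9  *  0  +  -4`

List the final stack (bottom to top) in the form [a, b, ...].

[-9000, -4]

-3     → [-3]
8      → [-3, 8]
/      → [0]
negate → [0]
-5     → [0, -5]
-8     → [0, -5, -8]
*      → [0, 40]
+      → [40]
-50    → [40, -50]
-6     → [40, -50, -6]
-      → [40, -44]
7      → [40, -44, 7]
-12    → [40, -44, 7, -12]
-      → [40, -44, 19]
+      → [40, -25]
*      → [-1000]
9      → [-1000, 9]
*      → [-9000]
0      → [-9000, 0]
+      → [-9000]
-4     → [-9000, -4]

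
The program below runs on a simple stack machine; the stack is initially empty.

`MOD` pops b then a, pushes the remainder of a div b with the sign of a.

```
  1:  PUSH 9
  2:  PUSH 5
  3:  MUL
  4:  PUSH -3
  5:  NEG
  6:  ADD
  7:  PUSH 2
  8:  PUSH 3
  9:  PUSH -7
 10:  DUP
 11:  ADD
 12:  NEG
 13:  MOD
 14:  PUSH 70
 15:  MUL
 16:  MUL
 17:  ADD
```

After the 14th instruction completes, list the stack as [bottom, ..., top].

PUSH 9  -> [9]
PUSH 5  -> [9, 5]
MUL     -> [45]
PUSH -3 -> [45, -3]
NEG     -> [45, 3]
ADD     -> [48]
PUSH 2  -> [48, 2]
PUSH 3  -> [48, 2, 3]
PUSH -7 -> [48, 2, 3, -7]
DUP     -> [48, 2, 3, -7, -7]
ADD     -> [48, 2, 3, -14]
NEG     -> [48, 2, 3, 14]
MOD     -> [48, 2, 3]
PUSH 70 -> [48, 2, 3, 70]

[48, 2, 3, 70]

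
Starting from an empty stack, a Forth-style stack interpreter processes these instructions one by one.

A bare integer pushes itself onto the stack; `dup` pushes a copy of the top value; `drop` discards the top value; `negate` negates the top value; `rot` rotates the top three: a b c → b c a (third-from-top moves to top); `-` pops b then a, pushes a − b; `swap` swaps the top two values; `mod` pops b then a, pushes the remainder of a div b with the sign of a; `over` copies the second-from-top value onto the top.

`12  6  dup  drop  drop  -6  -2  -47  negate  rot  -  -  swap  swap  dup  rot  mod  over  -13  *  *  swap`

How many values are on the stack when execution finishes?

12     : [12]
6      : [12, 6]
dup    : [12, 6, 6]
drop   : [12, 6]
drop   : [12]
-6     : [12, -6]
-2     : [12, -6, -2]
-47    : [12, -6, -2, -47]
negate : [12, -6, -2, 47]
rot    : [12, -2, 47, -6]
-      : [12, -2, 53]
-      : [12, -55]
swap   : [-55, 12]
swap   : [12, -55]
dup    : [12, -55, -55]
rot    : [-55, -55, 12]
mod    : [-55, -7]
over   : [-55, -7, -55]
-13    : [-55, -7, -55, -13]
*      : [-55, -7, 715]
*      : [-55, -5005]
swap   : [-5005, -55]

2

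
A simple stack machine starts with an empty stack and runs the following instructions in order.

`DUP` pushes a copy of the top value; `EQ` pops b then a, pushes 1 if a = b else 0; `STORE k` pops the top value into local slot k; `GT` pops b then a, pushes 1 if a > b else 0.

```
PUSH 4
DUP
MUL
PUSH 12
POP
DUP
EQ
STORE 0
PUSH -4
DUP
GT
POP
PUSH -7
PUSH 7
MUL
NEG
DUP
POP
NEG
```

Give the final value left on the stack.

PUSH 4  → 4
DUP     → 4 4
MUL     → 16
PUSH 12 → 16 12
POP     → 16
DUP     → 16 16
EQ      → 1
STORE 0 → (empty)
PUSH -4 → -4
DUP     → -4 -4
GT      → 0
POP     → (empty)
PUSH -7 → -7
PUSH 7  → -7 7
MUL     → -49
NEG     → 49
DUP     → 49 49
POP     → 49
NEG     → -49

-49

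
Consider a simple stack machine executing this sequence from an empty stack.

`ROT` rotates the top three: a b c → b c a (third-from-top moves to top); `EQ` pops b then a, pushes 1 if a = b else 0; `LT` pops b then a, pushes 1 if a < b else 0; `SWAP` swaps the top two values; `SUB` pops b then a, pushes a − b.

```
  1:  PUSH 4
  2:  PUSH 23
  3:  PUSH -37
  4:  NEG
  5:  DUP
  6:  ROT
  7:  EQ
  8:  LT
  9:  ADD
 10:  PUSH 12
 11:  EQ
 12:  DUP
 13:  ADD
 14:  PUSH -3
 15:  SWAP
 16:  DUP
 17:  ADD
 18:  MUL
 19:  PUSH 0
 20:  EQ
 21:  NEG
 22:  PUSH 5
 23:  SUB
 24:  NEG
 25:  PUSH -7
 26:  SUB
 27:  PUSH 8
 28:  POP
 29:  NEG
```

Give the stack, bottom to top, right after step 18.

PUSH 4   : 4
PUSH 23  : 4 23
PUSH -37 : 4 23 -37
NEG      : 4 23 37
DUP      : 4 23 37 37
ROT      : 4 37 37 23
EQ       : 4 37 0
LT       : 4 0
ADD      : 4
PUSH 12  : 4 12
EQ       : 0
DUP      : 0 0
ADD      : 0
PUSH -3  : 0 -3
SWAP     : -3 0
DUP      : -3 0 0
ADD      : -3 0
MUL      : 0

[0]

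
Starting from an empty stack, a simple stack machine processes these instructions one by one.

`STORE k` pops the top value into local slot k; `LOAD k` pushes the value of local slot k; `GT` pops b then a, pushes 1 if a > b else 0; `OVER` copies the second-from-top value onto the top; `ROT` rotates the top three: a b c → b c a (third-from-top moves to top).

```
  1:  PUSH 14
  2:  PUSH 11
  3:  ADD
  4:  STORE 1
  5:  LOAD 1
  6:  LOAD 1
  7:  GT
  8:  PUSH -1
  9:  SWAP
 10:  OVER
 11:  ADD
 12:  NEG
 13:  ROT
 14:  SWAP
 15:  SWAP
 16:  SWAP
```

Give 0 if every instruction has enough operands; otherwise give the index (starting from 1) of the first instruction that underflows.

PUSH 14 : [14]
PUSH 11 : [14, 11]
ADD     : [25]
STORE 1 : []
LOAD 1  : [25]
LOAD 1  : [25, 25]
GT      : [0]
PUSH -1 : [0, -1]
SWAP    : [-1, 0]
OVER    : [-1, 0, -1]
ADD     : [-1, -1]
NEG     : [-1, 1]
ROT  — needs 3 operands, stack has 2 → underflow

13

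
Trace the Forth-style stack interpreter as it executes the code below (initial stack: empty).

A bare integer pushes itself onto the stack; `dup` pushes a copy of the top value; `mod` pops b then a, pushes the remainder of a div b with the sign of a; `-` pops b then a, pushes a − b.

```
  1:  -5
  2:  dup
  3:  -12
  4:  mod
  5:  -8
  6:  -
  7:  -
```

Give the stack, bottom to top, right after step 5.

-5   [-5]
dup  [-5, -5]
-12  [-5, -5, -12]
mod  [-5, -5]
-8   [-5, -5, -8]

[-5, -5, -8]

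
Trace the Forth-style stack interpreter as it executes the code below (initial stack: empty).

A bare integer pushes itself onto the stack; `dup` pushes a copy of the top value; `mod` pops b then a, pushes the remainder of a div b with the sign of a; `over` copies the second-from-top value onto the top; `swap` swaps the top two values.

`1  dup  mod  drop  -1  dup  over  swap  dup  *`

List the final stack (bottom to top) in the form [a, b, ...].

1    → [1]
dup  → [1, 1]
mod  → [0]
drop → []
-1   → [-1]
dup  → [-1, -1]
over → [-1, -1, -1]
swap → [-1, -1, -1]
dup  → [-1, -1, -1, -1]
*    → [-1, -1, 1]

[-1, -1, 1]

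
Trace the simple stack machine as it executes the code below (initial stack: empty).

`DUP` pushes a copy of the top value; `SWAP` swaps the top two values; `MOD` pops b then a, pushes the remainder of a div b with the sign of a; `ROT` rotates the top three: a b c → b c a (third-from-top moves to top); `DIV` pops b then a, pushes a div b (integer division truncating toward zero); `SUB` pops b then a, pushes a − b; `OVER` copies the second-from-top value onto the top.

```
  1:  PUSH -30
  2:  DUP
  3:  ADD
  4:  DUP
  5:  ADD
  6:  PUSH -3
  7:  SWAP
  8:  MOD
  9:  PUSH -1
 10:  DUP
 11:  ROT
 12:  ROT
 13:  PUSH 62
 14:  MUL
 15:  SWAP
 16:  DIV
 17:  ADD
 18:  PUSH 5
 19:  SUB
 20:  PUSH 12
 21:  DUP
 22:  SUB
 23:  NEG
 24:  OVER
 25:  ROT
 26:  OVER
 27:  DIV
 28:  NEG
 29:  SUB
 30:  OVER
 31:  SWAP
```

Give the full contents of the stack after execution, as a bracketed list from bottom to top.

PUSH -30  -30
DUP       -30 -30
ADD       -60
DUP       -60 -60
ADD       -120
PUSH -3   -120 -3
SWAP      -3 -120
MOD       -3
PUSH -1   -3 -1
DUP       -3 -1 -1
ROT       -1 -1 -3
ROT       -1 -3 -1
PUSH 62   -1 -3 -1 62
MUL       -1 -3 -62
SWAP      -1 -62 -3
DIV       -1 20
ADD       19
PUSH 5    19 5
SUB       14
PUSH 12   14 12
DUP       14 12 12
SUB       14 0
NEG       14 0
OVER      14 0 14
ROT       0 14 14
OVER      0 14 14 14
DIV       0 14 1
NEG       0 14 -1
SUB       0 15
OVER      0 15 0
SWAP      0 0 15

[0, 0, 15]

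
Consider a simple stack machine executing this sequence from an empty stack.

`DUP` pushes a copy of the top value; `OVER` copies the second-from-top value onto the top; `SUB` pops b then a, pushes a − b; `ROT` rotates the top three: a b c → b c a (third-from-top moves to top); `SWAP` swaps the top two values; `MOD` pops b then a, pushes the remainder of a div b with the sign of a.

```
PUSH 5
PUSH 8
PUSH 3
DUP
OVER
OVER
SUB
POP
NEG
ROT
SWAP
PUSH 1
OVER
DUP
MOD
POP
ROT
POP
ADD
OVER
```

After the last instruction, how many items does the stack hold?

PUSH 5 → [5]
PUSH 8 → [5, 8]
PUSH 3 → [5, 8, 3]
DUP    → [5, 8, 3, 3]
OVER   → [5, 8, 3, 3, 3]
OVER   → [5, 8, 3, 3, 3, 3]
SUB    → [5, 8, 3, 3, 0]
POP    → [5, 8, 3, 3]
NEG    → [5, 8, 3, -3]
ROT    → [5, 3, -3, 8]
SWAP   → [5, 3, 8, -3]
PUSH 1 → [5, 3, 8, -3, 1]
OVER   → [5, 3, 8, -3, 1, -3]
DUP    → [5, 3, 8, -3, 1, -3, -3]
MOD    → [5, 3, 8, -3, 1, 0]
POP    → [5, 3, 8, -3, 1]
ROT    → [5, 3, -3, 1, 8]
POP    → [5, 3, -3, 1]
ADD    → [5, 3, -2]
OVER   → [5, 3, -2, 3]

4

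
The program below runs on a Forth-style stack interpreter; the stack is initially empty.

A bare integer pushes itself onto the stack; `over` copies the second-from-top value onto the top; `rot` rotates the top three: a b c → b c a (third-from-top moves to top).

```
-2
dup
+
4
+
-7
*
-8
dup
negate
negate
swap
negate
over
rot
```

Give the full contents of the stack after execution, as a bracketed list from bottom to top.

[0, 8, -8, -8]

-2     -> [-2]
dup    -> [-2, -2]
+      -> [-4]
4      -> [-4, 4]
+      -> [0]
-7     -> [0, -7]
*      -> [0]
-8     -> [0, -8]
dup    -> [0, -8, -8]
negate -> [0, -8, 8]
negate -> [0, -8, -8]
swap   -> [0, -8, -8]
negate -> [0, -8, 8]
over   -> [0, -8, 8, -8]
rot    -> [0, 8, -8, -8]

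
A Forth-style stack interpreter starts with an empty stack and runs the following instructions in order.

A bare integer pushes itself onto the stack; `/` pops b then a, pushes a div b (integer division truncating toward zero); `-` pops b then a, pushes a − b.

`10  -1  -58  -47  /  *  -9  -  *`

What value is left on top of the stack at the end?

80

10   10
-1   10 -1
-58  10 -1 -58
-47  10 -1 -58 -47
/    10 -1 1
*    10 -1
-9   10 -1 -9
-    10 8
*    80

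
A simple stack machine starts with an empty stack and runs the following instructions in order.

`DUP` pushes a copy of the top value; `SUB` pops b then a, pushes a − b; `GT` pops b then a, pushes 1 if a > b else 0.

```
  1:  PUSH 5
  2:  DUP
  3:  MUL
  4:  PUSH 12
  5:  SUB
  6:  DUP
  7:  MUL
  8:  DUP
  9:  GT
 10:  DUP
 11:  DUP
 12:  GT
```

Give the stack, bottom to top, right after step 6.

[13, 13]

PUSH 5   5
DUP      5 5
MUL      25
PUSH 12  25 12
SUB      13
DUP      13 13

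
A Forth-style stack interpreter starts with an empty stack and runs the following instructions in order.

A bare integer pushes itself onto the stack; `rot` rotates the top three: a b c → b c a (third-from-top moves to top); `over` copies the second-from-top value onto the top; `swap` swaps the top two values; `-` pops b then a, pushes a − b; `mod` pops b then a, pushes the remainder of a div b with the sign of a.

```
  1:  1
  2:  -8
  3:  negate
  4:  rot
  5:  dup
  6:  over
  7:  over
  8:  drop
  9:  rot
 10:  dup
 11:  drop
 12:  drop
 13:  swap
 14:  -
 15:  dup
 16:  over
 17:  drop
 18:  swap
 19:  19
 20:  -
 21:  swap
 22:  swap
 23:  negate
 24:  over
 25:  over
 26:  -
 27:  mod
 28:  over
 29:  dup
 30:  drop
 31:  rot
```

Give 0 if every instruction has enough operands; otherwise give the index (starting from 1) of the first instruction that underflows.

1      -> [1]
-8     -> [1, -8]
negate -> [1, 8]
rot  — needs 3 operands, stack has 2 → underflow

4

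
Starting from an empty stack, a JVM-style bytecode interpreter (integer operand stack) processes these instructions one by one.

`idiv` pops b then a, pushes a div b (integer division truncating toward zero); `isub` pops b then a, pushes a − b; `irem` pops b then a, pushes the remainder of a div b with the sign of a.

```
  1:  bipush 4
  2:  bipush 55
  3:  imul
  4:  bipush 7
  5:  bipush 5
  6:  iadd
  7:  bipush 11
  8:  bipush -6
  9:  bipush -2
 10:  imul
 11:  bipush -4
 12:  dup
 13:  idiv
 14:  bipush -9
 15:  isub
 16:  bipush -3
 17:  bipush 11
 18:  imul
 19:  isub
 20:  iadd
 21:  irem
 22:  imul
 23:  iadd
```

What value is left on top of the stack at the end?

bipush 4  -> [4]
bipush 55 -> [4, 55]
imul      -> [220]
bipush 7  -> [220, 7]
bipush 5  -> [220, 7, 5]
iadd      -> [220, 12]
bipush 11 -> [220, 12, 11]
bipush -6 -> [220, 12, 11, -6]
bipush -2 -> [220, 12, 11, -6, -2]
imul      -> [220, 12, 11, 12]
bipush -4 -> [220, 12, 11, 12, -4]
dup       -> [220, 12, 11, 12, -4, -4]
idiv      -> [220, 12, 11, 12, 1]
bipush -9 -> [220, 12, 11, 12, 1, -9]
isub      -> [220, 12, 11, 12, 10]
bipush -3 -> [220, 12, 11, 12, 10, -3]
bipush 11 -> [220, 12, 11, 12, 10, -3, 11]
imul      -> [220, 12, 11, 12, 10, -33]
isub      -> [220, 12, 11, 12, 43]
iadd      -> [220, 12, 11, 55]
irem      -> [220, 12, 11]
imul      -> [220, 132]
iadd      -> [352]

352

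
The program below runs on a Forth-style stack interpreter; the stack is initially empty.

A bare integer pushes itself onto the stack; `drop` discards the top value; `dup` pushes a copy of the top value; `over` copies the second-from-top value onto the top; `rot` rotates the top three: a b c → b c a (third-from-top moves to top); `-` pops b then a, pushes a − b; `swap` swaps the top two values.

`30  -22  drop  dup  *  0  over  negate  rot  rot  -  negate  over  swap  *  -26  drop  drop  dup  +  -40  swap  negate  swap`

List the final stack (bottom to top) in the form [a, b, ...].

30     -> [30]
-22    -> [30, -22]
drop   -> [30]
dup    -> [30, 30]
*      -> [900]
0      -> [900, 0]
over   -> [900, 0, 900]
negate -> [900, 0, -900]
rot    -> [0, -900, 900]
rot    -> [-900, 900, 0]
-      -> [-900, 900]
negate -> [-900, -900]
over   -> [-900, -900, -900]
swap   -> [-900, -900, -900]
*      -> [-900, 810000]
-26    -> [-900, 810000, -26]
drop   -> [-900, 810000]
drop   -> [-900]
dup    -> [-900, -900]
+      -> [-1800]
-40    -> [-1800, -40]
swap   -> [-40, -1800]
negate -> [-40, 1800]
swap   -> [1800, -40]

[1800, -40]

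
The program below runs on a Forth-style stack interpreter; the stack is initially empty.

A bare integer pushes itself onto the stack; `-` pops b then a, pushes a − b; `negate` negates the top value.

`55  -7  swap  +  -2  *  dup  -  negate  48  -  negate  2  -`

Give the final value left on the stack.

55     -> [55]
-7     -> [55, -7]
swap   -> [-7, 55]
+      -> [48]
-2     -> [48, -2]
*      -> [-96]
dup    -> [-96, -96]
-      -> [0]
negate -> [0]
48     -> [0, 48]
-      -> [-48]
negate -> [48]
2      -> [48, 2]
-      -> [46]

46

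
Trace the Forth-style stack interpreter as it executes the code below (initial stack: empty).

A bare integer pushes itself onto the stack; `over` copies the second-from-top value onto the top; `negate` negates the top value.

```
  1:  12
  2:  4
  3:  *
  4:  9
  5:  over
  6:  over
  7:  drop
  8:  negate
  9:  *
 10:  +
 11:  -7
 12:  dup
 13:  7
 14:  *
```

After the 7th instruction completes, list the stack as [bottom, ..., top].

[48, 9, 48]

12   : 12
4    : 12 4
*    : 48
9    : 48 9
over : 48 9 48
over : 48 9 48 9
drop : 48 9 48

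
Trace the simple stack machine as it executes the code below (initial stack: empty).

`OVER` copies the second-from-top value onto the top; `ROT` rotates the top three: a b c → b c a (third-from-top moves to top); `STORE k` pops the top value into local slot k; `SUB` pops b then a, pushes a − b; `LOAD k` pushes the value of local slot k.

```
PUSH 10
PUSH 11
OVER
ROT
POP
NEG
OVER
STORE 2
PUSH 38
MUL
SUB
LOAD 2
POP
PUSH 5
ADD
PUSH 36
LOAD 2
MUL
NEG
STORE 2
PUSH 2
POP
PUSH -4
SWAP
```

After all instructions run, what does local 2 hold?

-396

PUSH 10 → 10
PUSH 11 → 10 11
OVER    → 10 11 10
ROT     → 11 10 10
POP     → 11 10
NEG     → 11 -10
OVER    → 11 -10 11
STORE 2 → 11 -10
PUSH 38 → 11 -10 38
MUL     → 11 -380
SUB     → 391
LOAD 2  → 391 11
POP     → 391
PUSH 5  → 391 5
ADD     → 396
PUSH 36 → 396 36
LOAD 2  → 396 36 11
MUL     → 396 396
NEG     → 396 -396
STORE 2 → 396
PUSH 2  → 396 2
POP     → 396
PUSH -4 → 396 -4
SWAP    → -4 396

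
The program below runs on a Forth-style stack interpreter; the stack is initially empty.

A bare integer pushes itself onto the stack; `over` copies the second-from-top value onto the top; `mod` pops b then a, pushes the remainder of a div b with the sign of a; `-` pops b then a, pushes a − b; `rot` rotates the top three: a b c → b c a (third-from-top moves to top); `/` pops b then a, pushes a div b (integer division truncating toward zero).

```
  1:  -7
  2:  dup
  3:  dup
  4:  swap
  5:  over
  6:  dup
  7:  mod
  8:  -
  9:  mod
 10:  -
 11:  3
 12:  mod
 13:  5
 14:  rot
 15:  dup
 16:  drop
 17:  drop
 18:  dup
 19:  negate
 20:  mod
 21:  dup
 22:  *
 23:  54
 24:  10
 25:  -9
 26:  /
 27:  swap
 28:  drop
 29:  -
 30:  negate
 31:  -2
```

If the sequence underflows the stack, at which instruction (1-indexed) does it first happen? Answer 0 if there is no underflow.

-7   → [-7]
dup  → [-7, -7]
dup  → [-7, -7, -7]
swap → [-7, -7, -7]
over → [-7, -7, -7, -7]
dup  → [-7, -7, -7, -7, -7]
mod  → [-7, -7, -7, 0]
-    → [-7, -7, -7]
mod  → [-7, 0]
-    → [-7]
3    → [-7, 3]
mod  → [-1]
5    → [-1, 5]
rot  — needs 3 operands, stack has 2 → underflow

14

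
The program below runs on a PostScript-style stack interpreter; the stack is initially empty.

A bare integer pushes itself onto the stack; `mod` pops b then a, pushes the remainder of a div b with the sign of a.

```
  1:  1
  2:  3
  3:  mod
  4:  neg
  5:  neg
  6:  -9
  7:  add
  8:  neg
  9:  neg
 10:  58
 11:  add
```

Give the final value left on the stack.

50

1   → 1
3   → 1 3
mod → 1
neg → -1
neg → 1
-9  → 1 -9
add → -8
neg → 8
neg → -8
58  → -8 58
add → 50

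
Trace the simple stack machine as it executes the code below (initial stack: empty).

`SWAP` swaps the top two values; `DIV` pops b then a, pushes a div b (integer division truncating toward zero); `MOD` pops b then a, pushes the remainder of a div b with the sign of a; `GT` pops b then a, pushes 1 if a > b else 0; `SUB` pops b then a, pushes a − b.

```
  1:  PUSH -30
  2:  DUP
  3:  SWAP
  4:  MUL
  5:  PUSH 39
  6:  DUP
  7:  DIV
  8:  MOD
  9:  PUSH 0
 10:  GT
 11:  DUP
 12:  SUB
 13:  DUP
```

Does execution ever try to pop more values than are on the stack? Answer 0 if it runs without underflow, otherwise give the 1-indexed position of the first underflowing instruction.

0

PUSH -30 → -30
DUP      → -30 -30
SWAP     → -30 -30
MUL      → 900
PUSH 39  → 900 39
DUP      → 900 39 39
DIV      → 900 1
MOD      → 0
PUSH 0   → 0 0
GT       → 0
DUP      → 0 0
SUB      → 0
DUP      → 0 0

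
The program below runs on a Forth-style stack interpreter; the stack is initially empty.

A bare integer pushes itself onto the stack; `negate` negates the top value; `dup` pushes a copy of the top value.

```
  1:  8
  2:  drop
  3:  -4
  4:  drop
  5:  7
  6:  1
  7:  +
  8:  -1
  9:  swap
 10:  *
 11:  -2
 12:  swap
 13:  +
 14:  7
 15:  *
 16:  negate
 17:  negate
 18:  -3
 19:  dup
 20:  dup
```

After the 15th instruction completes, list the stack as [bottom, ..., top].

8    -> 8
drop -> (empty)
-4   -> -4
drop -> (empty)
7    -> 7
1    -> 7 1
+    -> 8
-1   -> 8 -1
swap -> -1 8
*    -> -8
-2   -> -8 -2
swap -> -2 -8
+    -> -10
7    -> -10 7
*    -> -70

[-70]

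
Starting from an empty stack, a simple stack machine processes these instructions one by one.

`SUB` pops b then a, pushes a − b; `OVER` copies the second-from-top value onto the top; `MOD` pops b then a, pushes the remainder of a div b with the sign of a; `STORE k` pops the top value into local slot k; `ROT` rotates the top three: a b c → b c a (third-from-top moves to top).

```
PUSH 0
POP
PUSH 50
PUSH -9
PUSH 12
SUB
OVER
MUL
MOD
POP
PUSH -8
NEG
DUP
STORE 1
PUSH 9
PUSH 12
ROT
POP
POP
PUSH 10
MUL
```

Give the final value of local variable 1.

8

PUSH 0   [0]
POP      []
PUSH 50  [50]
PUSH -9  [50, -9]
PUSH 12  [50, -9, 12]
SUB      [50, -21]
OVER     [50, -21, 50]
MUL      [50, -1050]
MOD      [50]
POP      []
PUSH -8  [-8]
NEG      [8]
DUP      [8, 8]
STORE 1  [8]
PUSH 9   [8, 9]
PUSH 12  [8, 9, 12]
ROT      [9, 12, 8]
POP      [9, 12]
POP      [9]
PUSH 10  [9, 10]
MUL      [90]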